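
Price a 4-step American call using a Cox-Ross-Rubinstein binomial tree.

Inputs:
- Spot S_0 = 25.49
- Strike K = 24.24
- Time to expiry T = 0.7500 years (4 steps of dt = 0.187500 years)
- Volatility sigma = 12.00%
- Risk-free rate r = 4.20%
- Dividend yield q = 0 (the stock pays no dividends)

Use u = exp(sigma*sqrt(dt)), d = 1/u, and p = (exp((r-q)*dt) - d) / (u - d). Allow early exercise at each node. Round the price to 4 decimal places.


dt = T/N = 0.187500
u = exp(sigma*sqrt(dt)) = 1.053335; d = 1/u = 0.949365
p = (exp((r-q)*dt) - d) / (u - d) = 0.563055
Discount per step: exp(-r*dt) = 0.992156
Stock lattice S(k, i) with i counting down-moves:
  k=0: S(0,0) = 25.4900
  k=1: S(1,0) = 26.8495; S(1,1) = 24.1993
  k=2: S(2,0) = 28.2815; S(2,1) = 25.4900; S(2,2) = 22.9740
  k=3: S(3,0) = 29.7899; S(3,1) = 26.8495; S(3,2) = 24.1993; S(3,3) = 21.8107
  k=4: S(4,0) = 31.3788; S(4,1) = 28.2815; S(4,2) = 25.4900; S(4,3) = 22.9740; S(4,4) = 20.7063
Terminal payoffs V(N, i) = max(S_T - K, 0):
  V(4,0) = 7.138794; V(4,1) = 4.041539; V(4,2) = 1.250000; V(4,3) = 0.000000; V(4,4) = 0.000000
Backward induction: V(k, i) = exp(-r*dt) * [p * V(k+1, i) + (1-p) * V(k+1, i+1)]; then take max(V_cont, immediate exercise) for American.
  V(3,0) = exp(-r*dt) * [p*7.138794 + (1-p)*4.041539] = 5.740081; exercise = 5.549941; V(3,0) = max -> 5.740081
  V(3,1) = exp(-r*dt) * [p*4.041539 + (1-p)*1.250000] = 2.799655; exercise = 2.609515; V(3,1) = max -> 2.799655
  V(3,2) = exp(-r*dt) * [p*1.250000 + (1-p)*0.000000] = 0.698298; exercise = 0.000000; V(3,2) = max -> 0.698298
  V(3,3) = exp(-r*dt) * [p*0.000000 + (1-p)*0.000000] = 0.000000; exercise = 0.000000; V(3,3) = max -> 0.000000
  V(2,0) = exp(-r*dt) * [p*5.740081 + (1-p)*2.799655] = 4.420328; exercise = 4.041539; V(2,0) = max -> 4.420328
  V(2,1) = exp(-r*dt) * [p*2.799655 + (1-p)*0.698298] = 1.866718; exercise = 1.250000; V(2,1) = max -> 1.866718
  V(2,2) = exp(-r*dt) * [p*0.698298 + (1-p)*0.000000] = 0.390096; exercise = 0.000000; V(2,2) = max -> 0.390096
  V(1,0) = exp(-r*dt) * [p*4.420328 + (1-p)*1.866718] = 3.278619; exercise = 2.609515; V(1,0) = max -> 3.278619
  V(1,1) = exp(-r*dt) * [p*1.866718 + (1-p)*0.390096] = 1.211933; exercise = 0.000000; V(1,1) = max -> 1.211933
  V(0,0) = exp(-r*dt) * [p*3.278619 + (1-p)*1.211933] = 2.356956; exercise = 1.250000; V(0,0) = max -> 2.356956

Answer: Price = V(0,0) = 2.3570


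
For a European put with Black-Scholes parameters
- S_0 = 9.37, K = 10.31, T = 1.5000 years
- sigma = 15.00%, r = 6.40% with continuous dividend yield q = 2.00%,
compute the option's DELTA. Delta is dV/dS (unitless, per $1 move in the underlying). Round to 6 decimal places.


Answer: Delta = -0.512020

Derivation:
d1 = -0.0692726683; d2 = -0.2529843990
phi(d1) = 0.3979862251; exp(-qT) = 0.9704455335; exp(-rT) = 0.9084640161
N(-d1) = 0.5276137095
Delta = -exp(-qT) * N(-d1) = -0.9704455335 * 0.5276137095 = -0.512020


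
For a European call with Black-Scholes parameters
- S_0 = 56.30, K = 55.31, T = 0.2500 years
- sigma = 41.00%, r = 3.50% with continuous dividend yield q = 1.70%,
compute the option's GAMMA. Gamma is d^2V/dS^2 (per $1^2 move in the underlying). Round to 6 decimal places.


Answer: Gamma = 0.033662

Derivation:
d1 = 0.2109917617; d2 = 0.0059917617
phi(d1) = 0.3901604185; exp(-qT) = 0.9957590185; exp(-rT) = 0.9912881698
Gamma = exp(-qT) * phi(d1) / (S * sigma * sqrt(T)) = 0.9957590185 * 0.3901604185 / (56.3000 * 0.4100 * 0.5000000000) = 0.033662


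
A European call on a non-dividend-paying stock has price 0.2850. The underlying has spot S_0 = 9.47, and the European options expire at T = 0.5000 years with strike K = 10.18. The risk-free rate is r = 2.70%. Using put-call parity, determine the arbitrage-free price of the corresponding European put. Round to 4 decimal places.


Answer: Put price = 0.8585

Derivation:
Put-call parity: C - P = S_0 * exp(-qT) - K * exp(-rT).
S_0 * exp(-qT) = 9.4700 * 1.00000000 = 9.47000000
K * exp(-rT) = 10.1800 * 0.98659072 = 10.04349349
P = C - S*exp(-qT) + K*exp(-rT)
P = 0.2850 - 9.47000000 + 10.04349349 = 0.8585


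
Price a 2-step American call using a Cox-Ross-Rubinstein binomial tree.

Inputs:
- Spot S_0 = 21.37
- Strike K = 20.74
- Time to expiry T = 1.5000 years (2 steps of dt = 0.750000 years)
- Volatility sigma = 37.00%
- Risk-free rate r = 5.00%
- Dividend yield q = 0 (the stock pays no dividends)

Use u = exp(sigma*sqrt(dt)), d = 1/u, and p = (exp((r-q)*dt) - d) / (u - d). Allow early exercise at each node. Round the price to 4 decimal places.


dt = T/N = 0.750000
u = exp(sigma*sqrt(dt)) = 1.377719; d = 1/u = 0.725837
p = (exp((r-q)*dt) - d) / (u - d) = 0.479189
Discount per step: exp(-r*dt) = 0.963194
Stock lattice S(k, i) with i counting down-moves:
  k=0: S(0,0) = 21.3700
  k=1: S(1,0) = 29.4419; S(1,1) = 15.5111
  k=2: S(2,0) = 40.5626; S(2,1) = 21.3700; S(2,2) = 11.2586
Terminal payoffs V(N, i) = max(S_T - K, 0):
  V(2,0) = 19.822617; V(2,1) = 0.630000; V(2,2) = 0.000000
Backward induction: V(k, i) = exp(-r*dt) * [p * V(k+1, i) + (1-p) * V(k+1, i+1)]; then take max(V_cont, immediate exercise) for American.
  V(1,0) = exp(-r*dt) * [p*19.822617 + (1-p)*0.630000] = 9.465208; exercise = 8.701860; V(1,0) = max -> 9.465208
  V(1,1) = exp(-r*dt) * [p*0.630000 + (1-p)*0.000000] = 0.290778; exercise = 0.000000; V(1,1) = max -> 0.290778
  V(0,0) = exp(-r*dt) * [p*9.465208 + (1-p)*0.290778] = 4.514554; exercise = 0.630000; V(0,0) = max -> 4.514554

Answer: Price = V(0,0) = 4.5146


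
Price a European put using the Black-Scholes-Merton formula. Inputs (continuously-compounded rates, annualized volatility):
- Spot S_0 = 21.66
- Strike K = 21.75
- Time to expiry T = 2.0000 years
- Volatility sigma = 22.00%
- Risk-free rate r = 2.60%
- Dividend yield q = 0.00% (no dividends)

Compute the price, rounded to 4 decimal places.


Answer: Price = 2.1397

Derivation:
d1 = (ln(S/K) + (r - q + 0.5*sigma^2) * T) / (sigma * sqrt(T)) = 0.30937041
d2 = d1 - sigma * sqrt(T) = -0.00175657
exp(-rT) = 0.94932887; exp(-qT) = 1.00000000
P = K * exp(-rT) * N(-d2) - S_0 * exp(-qT) * N(-d1)
N(-d1) = 0.37851989; N(-d2) = 0.50070077
P = 21.7500 * 0.94932887 * 0.50070077 - 21.6600 * 1.00000000 * 0.37851989 = 2.1397


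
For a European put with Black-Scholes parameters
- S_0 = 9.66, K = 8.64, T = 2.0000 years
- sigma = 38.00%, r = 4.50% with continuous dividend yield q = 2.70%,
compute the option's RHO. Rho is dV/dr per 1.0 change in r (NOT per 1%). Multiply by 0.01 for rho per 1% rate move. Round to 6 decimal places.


Answer: Rho = -7.858954

Derivation:
d1 = 0.5433391116; d2 = 0.0059379579
phi(d1) = 0.3441948945; exp(-qT) = 0.9474321065; exp(-rT) = 0.9139311853
N(-d2) = 0.4976311115
Rho = -K*T*exp(-rT)*N(-d2) = -8.6400 * 2.0000 * 0.9139311853 * 0.4976311115 = -7.858954


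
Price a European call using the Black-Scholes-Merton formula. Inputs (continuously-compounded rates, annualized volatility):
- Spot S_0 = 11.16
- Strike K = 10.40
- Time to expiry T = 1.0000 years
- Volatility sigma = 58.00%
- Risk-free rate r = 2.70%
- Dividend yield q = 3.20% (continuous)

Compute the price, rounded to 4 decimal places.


d1 = (ln(S/K) + (r - q + 0.5*sigma^2) * T) / (sigma * sqrt(T)) = 0.40298302
d2 = d1 - sigma * sqrt(T) = -0.17701698
exp(-rT) = 0.97336124; exp(-qT) = 0.96850658
C = S_0 * exp(-qT) * N(d1) - K * exp(-rT) * N(d2)
N(d1) = 0.65651964; N(d2) = 0.42974753
C = 11.1600 * 0.96850658 * 0.65651964 - 10.4000 * 0.97336124 * 0.42974753 = 2.7457

Answer: Price = 2.7457


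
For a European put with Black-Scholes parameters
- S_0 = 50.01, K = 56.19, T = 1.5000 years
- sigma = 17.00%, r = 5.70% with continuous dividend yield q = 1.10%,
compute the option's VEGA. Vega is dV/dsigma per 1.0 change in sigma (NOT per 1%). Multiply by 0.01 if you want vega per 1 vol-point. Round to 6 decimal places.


d1 = -0.1241114172; d2 = -0.3323180454
phi(d1) = 0.3958814999; exp(-qT) = 0.9836353794; exp(-rT) = 0.9180531431
Vega = S * exp(-qT) * phi(d1) * sqrt(T) = 50.0100 * 0.9836353794 * 0.3958814999 * 1.2247448714 = 23.850739

Answer: Vega = 23.850739


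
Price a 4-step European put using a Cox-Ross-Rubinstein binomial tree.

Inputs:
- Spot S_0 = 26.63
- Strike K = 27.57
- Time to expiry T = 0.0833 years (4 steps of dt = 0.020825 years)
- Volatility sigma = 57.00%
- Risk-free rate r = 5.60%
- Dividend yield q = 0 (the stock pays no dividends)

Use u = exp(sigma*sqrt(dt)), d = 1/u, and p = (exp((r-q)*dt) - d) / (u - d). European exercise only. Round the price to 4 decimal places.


Answer: Price = V(0,0) = 2.2378

Derivation:
dt = T/N = 0.020825
u = exp(sigma*sqrt(dt)) = 1.085734; d = 1/u = 0.921036
p = (exp((r-q)*dt) - d) / (u - d) = 0.486533
Discount per step: exp(-r*dt) = 0.998834
Stock lattice S(k, i) with i counting down-moves:
  k=0: S(0,0) = 26.6300
  k=1: S(1,0) = 28.9131; S(1,1) = 24.5272
  k=2: S(2,0) = 31.3919; S(2,1) = 26.6300; S(2,2) = 22.5904
  k=3: S(3,0) = 34.0833; S(3,1) = 28.9131; S(3,2) = 24.5272; S(3,3) = 20.8066
  k=4: S(4,0) = 37.0053; S(4,1) = 31.3919; S(4,2) = 26.6300; S(4,3) = 22.5904; S(4,4) = 19.1636
Terminal payoffs V(N, i) = max(K - S_T, 0):
  V(4,0) = 0.000000; V(4,1) = 0.000000; V(4,2) = 0.940000; V(4,3) = 4.979567; V(4,4) = 8.406363
Backward induction: V(k, i) = exp(-r*dt) * [p * V(k+1, i) + (1-p) * V(k+1, i+1)].
  V(3,0) = exp(-r*dt) * [p*0.000000 + (1-p)*0.000000] = 0.000000
  V(3,1) = exp(-r*dt) * [p*0.000000 + (1-p)*0.940000] = 0.482097
  V(3,2) = exp(-r*dt) * [p*0.940000 + (1-p)*4.979567] = 3.010673
  V(3,3) = exp(-r*dt) * [p*4.979567 + (1-p)*8.406363] = 6.731261
  V(2,0) = exp(-r*dt) * [p*0.000000 + (1-p)*0.482097] = 0.247252
  V(2,1) = exp(-r*dt) * [p*0.482097 + (1-p)*3.010673] = 1.778363
  V(2,2) = exp(-r*dt) * [p*3.010673 + (1-p)*6.731261] = 4.915338
  V(1,0) = exp(-r*dt) * [p*0.247252 + (1-p)*1.778363] = 1.032223
  V(1,1) = exp(-r*dt) * [p*1.778363 + (1-p)*4.915338] = 3.385147
  V(0,0) = exp(-r*dt) * [p*1.032223 + (1-p)*3.385147] = 2.237762


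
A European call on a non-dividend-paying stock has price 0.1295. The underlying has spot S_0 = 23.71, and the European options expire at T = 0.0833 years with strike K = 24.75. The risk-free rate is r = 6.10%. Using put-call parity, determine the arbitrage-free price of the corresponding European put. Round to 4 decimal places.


Put-call parity: C - P = S_0 * exp(-qT) - K * exp(-rT).
S_0 * exp(-qT) = 23.7100 * 1.00000000 = 23.71000000
K * exp(-rT) = 24.7500 * 0.99493159 = 24.62455680
P = C - S*exp(-qT) + K*exp(-rT)
P = 0.1295 - 23.71000000 + 24.62455680 = 1.0441

Answer: Put price = 1.0441


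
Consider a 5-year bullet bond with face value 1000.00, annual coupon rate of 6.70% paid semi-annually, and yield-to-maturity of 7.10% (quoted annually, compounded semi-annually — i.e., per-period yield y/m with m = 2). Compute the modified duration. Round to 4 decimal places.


Answer: Modified duration = 4.1754

Derivation:
Coupon per period c = face * coupon_rate / m = 33.500000
Periods per year m = 2; per-period yield y/m = 0.035500
Number of cashflows N = 10
Cashflows (t years, CF_t, discount factor 1/(1+y/m)^(m*t), PV):
  t = 0.5000: CF_t = 33.500000, DF = 0.965717, PV = 32.351521
  t = 1.0000: CF_t = 33.500000, DF = 0.932609, PV = 31.242415
  t = 1.5000: CF_t = 33.500000, DF = 0.900637, PV = 30.171333
  t = 2.0000: CF_t = 33.500000, DF = 0.869760, PV = 29.136970
  t = 2.5000: CF_t = 33.500000, DF = 0.839942, PV = 28.138069
  t = 3.0000: CF_t = 33.500000, DF = 0.811147, PV = 27.173413
  t = 3.5000: CF_t = 33.500000, DF = 0.783338, PV = 26.241828
  t = 4.0000: CF_t = 33.500000, DF = 0.756483, PV = 25.342181
  t = 4.5000: CF_t = 33.500000, DF = 0.730549, PV = 24.473376
  t = 5.0000: CF_t = 1033.500000, DF = 0.705503, PV = 729.137523
Price P = sum_t PV_t = 983.408629
First compute Macaulay numerator sum_t t * PV_t:
  t * PV_t at t = 0.5000: 16.175761
  t * PV_t at t = 1.0000: 31.242415
  t * PV_t at t = 1.5000: 45.256999
  t * PV_t at t = 2.0000: 58.273941
  t * PV_t at t = 2.5000: 70.345173
  t * PV_t at t = 3.0000: 81.520239
  t * PV_t at t = 3.5000: 91.846398
  t * PV_t at t = 4.0000: 101.368722
  t * PV_t at t = 4.5000: 110.130191
  t * PV_t at t = 5.0000: 3645.687616
Macaulay duration D = 4251.847455 / 983.408629 = 4.323582
Modified duration = D / (1 + y/m) = 4.323582 / (1 + 0.035500) = 4.175356


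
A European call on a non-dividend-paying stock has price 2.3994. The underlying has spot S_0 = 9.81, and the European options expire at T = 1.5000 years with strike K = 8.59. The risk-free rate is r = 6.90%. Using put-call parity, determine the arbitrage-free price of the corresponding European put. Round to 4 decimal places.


Answer: Put price = 0.3348

Derivation:
Put-call parity: C - P = S_0 * exp(-qT) - K * exp(-rT).
S_0 * exp(-qT) = 9.8100 * 1.00000000 = 9.81000000
K * exp(-rT) = 8.5900 * 0.90167602 = 7.74539704
P = C - S*exp(-qT) + K*exp(-rT)
P = 2.3994 - 9.81000000 + 7.74539704 = 0.3348


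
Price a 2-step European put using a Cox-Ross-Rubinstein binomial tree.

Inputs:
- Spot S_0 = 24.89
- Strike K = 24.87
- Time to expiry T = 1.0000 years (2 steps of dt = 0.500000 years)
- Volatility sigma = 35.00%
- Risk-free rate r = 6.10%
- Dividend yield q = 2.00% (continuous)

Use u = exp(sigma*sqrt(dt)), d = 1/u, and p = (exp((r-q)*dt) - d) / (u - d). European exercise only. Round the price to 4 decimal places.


Answer: Price = V(0,0) = 2.4683

Derivation:
dt = T/N = 0.500000
u = exp(sigma*sqrt(dt)) = 1.280803; d = 1/u = 0.780760
p = (exp((r-q)*dt) - d) / (u - d) = 0.479862
Discount per step: exp(-r*dt) = 0.969960
Stock lattice S(k, i) with i counting down-moves:
  k=0: S(0,0) = 24.8900
  k=1: S(1,0) = 31.8792; S(1,1) = 19.4331
  k=2: S(2,0) = 40.8310; S(2,1) = 24.8900; S(2,2) = 15.1726
Terminal payoffs V(N, i) = max(K - S_T, 0):
  V(2,0) = 0.000000; V(2,1) = 0.000000; V(2,2) = 9.697397
Backward induction: V(k, i) = exp(-r*dt) * [p * V(k+1, i) + (1-p) * V(k+1, i+1)].
  V(1,0) = exp(-r*dt) * [p*0.000000 + (1-p)*0.000000] = 0.000000
  V(1,1) = exp(-r*dt) * [p*0.000000 + (1-p)*9.697397] = 4.892469
  V(0,0) = exp(-r*dt) * [p*0.000000 + (1-p)*4.892469] = 2.468318


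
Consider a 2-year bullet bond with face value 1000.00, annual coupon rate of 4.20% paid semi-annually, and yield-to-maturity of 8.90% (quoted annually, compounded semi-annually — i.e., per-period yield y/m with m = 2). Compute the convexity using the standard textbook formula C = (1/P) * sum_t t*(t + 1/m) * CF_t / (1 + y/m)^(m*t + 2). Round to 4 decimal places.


Coupon per period c = face * coupon_rate / m = 21.000000
Periods per year m = 2; per-period yield y/m = 0.044500
Number of cashflows N = 4
Cashflows (t years, CF_t, discount factor 1/(1+y/m)^(m*t), PV):
  t = 0.5000: CF_t = 21.000000, DF = 0.957396, PV = 20.105314
  t = 1.0000: CF_t = 21.000000, DF = 0.916607, PV = 19.248744
  t = 1.5000: CF_t = 21.000000, DF = 0.877556, PV = 18.428669
  t = 2.0000: CF_t = 1021.000000, DF = 0.840168, PV = 857.811699
Price P = sum_t PV_t = 915.594425
Convexity numerator sum_t t*(t + 1/m) * CF_t / (1+y/m)^(m*t + 2):
  t = 0.5000: term = 9.214334
  t = 1.0000: term = 26.465297
  t = 1.5000: term = 50.675533
  t = 2.0000: term = 3931.380512
Convexity = (1/P) * sum = 4017.735677 / 915.594425 = 4.388117

Answer: Convexity = 4.3881


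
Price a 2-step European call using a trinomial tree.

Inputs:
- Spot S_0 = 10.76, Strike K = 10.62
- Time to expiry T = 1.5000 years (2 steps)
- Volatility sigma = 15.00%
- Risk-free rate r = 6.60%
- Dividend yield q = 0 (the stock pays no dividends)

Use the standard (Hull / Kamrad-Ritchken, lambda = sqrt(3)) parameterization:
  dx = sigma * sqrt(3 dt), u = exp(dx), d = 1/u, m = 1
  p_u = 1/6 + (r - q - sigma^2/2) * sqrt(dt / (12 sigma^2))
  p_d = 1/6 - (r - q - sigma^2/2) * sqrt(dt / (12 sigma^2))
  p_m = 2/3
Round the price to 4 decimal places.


dt = T/N = 0.750000; dx = sigma*sqrt(3*dt) = 0.225000
u = exp(dx) = 1.252323; d = 1/u = 0.798516
p_u = 0.257917, p_m = 0.666667, p_d = 0.075417
Discount per step: exp(-r*dt) = 0.951705
Stock lattice S(k, j) with j the centered position index:
  k=0: S(0,+0) = 10.7600
  k=1: S(1,-1) = 8.5920; S(1,+0) = 10.7600; S(1,+1) = 13.4750
  k=2: S(2,-2) = 6.8609; S(2,-1) = 8.5920; S(2,+0) = 10.7600; S(2,+1) = 13.4750; S(2,+2) = 16.8750
Terminal payoffs V(N, j) = max(S_T - K, 0):
  V(2,-2) = 0.000000; V(2,-1) = 0.000000; V(2,+0) = 0.140000; V(2,+1) = 2.854992; V(2,+2) = 6.255039
Backward induction: V(k, j) = exp(-r*dt) * [p_u * V(k+1, j+1) + p_m * V(k+1, j) + p_d * V(k+1, j-1)]
  V(1,-1) = exp(-r*dt) * [p_u*0.140000 + p_m*0.000000 + p_d*0.000000] = 0.034364
  V(1,+0) = exp(-r*dt) * [p_u*2.854992 + p_m*0.140000 + p_d*0.000000] = 0.789614
  V(1,+1) = exp(-r*dt) * [p_u*6.255039 + p_m*2.854992 + p_d*0.140000] = 3.356822
  V(0,+0) = exp(-r*dt) * [p_u*3.356822 + p_m*0.789614 + p_d*0.034364] = 1.327420

Answer: Price = V(0,0) = 1.3274


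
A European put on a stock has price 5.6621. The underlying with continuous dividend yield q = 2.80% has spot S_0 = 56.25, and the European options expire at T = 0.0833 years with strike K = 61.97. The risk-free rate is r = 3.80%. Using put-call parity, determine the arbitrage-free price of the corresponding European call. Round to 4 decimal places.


Answer: Call price = 0.0069

Derivation:
Put-call parity: C - P = S_0 * exp(-qT) - K * exp(-rT).
S_0 * exp(-qT) = 56.2500 * 0.99767032 = 56.11895538
K * exp(-rT) = 61.9700 * 0.99683960 = 61.77415030
C = P + S*exp(-qT) - K*exp(-rT)
C = 5.6621 + 56.11895538 - 61.77415030 = 0.0069


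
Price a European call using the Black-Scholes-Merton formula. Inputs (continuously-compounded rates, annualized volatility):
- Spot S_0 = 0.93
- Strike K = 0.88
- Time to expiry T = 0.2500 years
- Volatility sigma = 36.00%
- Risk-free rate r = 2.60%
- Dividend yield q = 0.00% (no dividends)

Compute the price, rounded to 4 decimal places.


d1 = (ln(S/K) + (r - q + 0.5*sigma^2) * T) / (sigma * sqrt(T)) = 0.43312599
d2 = d1 - sigma * sqrt(T) = 0.25312599
exp(-rT) = 0.99352108; exp(-qT) = 1.00000000
C = S_0 * exp(-qT) * N(d1) - K * exp(-rT) * N(d2)
N(d1) = 0.66753838; N(d2) = 0.59991457
C = 0.9300 * 1.00000000 * 0.66753838 - 0.8800 * 0.99352108 * 0.59991457 = 0.0963

Answer: Price = 0.0963


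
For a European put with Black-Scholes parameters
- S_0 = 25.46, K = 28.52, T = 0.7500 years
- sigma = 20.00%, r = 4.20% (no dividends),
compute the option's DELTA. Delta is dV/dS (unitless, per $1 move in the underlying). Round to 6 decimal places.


d1 = -0.3868073738; d2 = -0.5600124546
phi(d1) = 0.3701864411; exp(-qT) = 1.0000000000; exp(-rT) = 0.9689909565
N(-d1) = 0.6505505911
Delta = -exp(-qT) * N(-d1) = -1.0000000000 * 0.6505505911 = -0.650551

Answer: Delta = -0.650551


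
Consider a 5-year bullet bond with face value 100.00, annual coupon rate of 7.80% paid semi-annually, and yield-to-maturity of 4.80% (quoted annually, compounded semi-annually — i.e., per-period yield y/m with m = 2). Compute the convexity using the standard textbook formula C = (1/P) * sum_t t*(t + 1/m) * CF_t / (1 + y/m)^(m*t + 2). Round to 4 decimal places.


Coupon per period c = face * coupon_rate / m = 3.900000
Periods per year m = 2; per-period yield y/m = 0.024000
Number of cashflows N = 10
Cashflows (t years, CF_t, discount factor 1/(1+y/m)^(m*t), PV):
  t = 0.5000: CF_t = 3.900000, DF = 0.976562, PV = 3.808594
  t = 1.0000: CF_t = 3.900000, DF = 0.953674, PV = 3.719330
  t = 1.5000: CF_t = 3.900000, DF = 0.931323, PV = 3.632158
  t = 2.0000: CF_t = 3.900000, DF = 0.909495, PV = 3.547029
  t = 2.5000: CF_t = 3.900000, DF = 0.888178, PV = 3.463896
  t = 3.0000: CF_t = 3.900000, DF = 0.867362, PV = 3.382711
  t = 3.5000: CF_t = 3.900000, DF = 0.847033, PV = 3.303428
  t = 4.0000: CF_t = 3.900000, DF = 0.827181, PV = 3.226004
  t = 4.5000: CF_t = 3.900000, DF = 0.807794, PV = 3.150395
  t = 5.0000: CF_t = 103.900000, DF = 0.788861, PV = 81.962648
Price P = sum_t PV_t = 113.196193
Convexity numerator sum_t t*(t + 1/m) * CF_t / (1+y/m)^(m*t + 2):
  t = 0.5000: term = 1.816079
  t = 1.0000: term = 5.320544
  t = 1.5000: term = 10.391688
  t = 2.0000: term = 16.913554
  t = 2.5000: term = 24.775714
  t = 3.0000: term = 33.873046
  t = 3.5000: term = 44.105529
  t = 4.0000: term = 55.378036
  t = 4.5000: term = 67.600141
  t = 5.0000: term = 2149.555990
Convexity = (1/P) * sum = 2409.730319 / 113.196193 = 21.288086

Answer: Convexity = 21.2881


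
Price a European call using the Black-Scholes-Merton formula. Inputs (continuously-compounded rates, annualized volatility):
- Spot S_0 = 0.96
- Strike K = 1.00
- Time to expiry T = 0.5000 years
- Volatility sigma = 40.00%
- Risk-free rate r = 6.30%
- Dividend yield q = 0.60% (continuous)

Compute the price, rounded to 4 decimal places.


d1 = (ln(S/K) + (r - q + 0.5*sigma^2) * T) / (sigma * sqrt(T)) = 0.09785653
d2 = d1 - sigma * sqrt(T) = -0.18498619
exp(-rT) = 0.96899096; exp(-qT) = 0.99700450
C = S_0 * exp(-qT) * N(d1) - K * exp(-rT) * N(d2)
N(d1) = 0.53897689; N(d2) = 0.42661994
C = 0.9600 * 0.99700450 * 0.53897689 - 1.0000 * 0.96899096 * 0.42661994 = 0.1025

Answer: Price = 0.1025


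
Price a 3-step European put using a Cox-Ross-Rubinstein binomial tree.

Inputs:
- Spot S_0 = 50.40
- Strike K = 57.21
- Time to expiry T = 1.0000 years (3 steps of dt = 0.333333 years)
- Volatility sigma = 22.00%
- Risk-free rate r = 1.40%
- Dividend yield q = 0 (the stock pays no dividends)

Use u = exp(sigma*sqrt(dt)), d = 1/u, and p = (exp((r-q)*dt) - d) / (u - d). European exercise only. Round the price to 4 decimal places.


dt = T/N = 0.333333
u = exp(sigma*sqrt(dt)) = 1.135436; d = 1/u = 0.880719
p = (exp((r-q)*dt) - d) / (u - d) = 0.486652
Discount per step: exp(-r*dt) = 0.995344
Stock lattice S(k, i) with i counting down-moves:
  k=0: S(0,0) = 50.4000
  k=1: S(1,0) = 57.2260; S(1,1) = 44.3882
  k=2: S(2,0) = 64.9765; S(2,1) = 50.4000; S(2,2) = 39.0935
  k=3: S(3,0) = 73.7767; S(3,1) = 57.2260; S(3,2) = 44.3882; S(3,3) = 34.4304
Terminal payoffs V(N, i) = max(K - S_T, 0):
  V(3,0) = 0.000000; V(3,1) = 0.000000; V(3,2) = 12.821780; V(3,3) = 22.779596
Backward induction: V(k, i) = exp(-r*dt) * [p * V(k+1, i) + (1-p) * V(k+1, i+1)].
  V(2,0) = exp(-r*dt) * [p*0.000000 + (1-p)*0.000000] = 0.000000
  V(2,1) = exp(-r*dt) * [p*0.000000 + (1-p)*12.821780] = 6.551389
  V(2,2) = exp(-r*dt) * [p*12.821780 + (1-p)*22.779596] = 17.850109
  V(1,0) = exp(-r*dt) * [p*0.000000 + (1-p)*6.551389] = 3.347484
  V(1,1) = exp(-r*dt) * [p*6.551389 + (1-p)*17.850109] = 12.294057
  V(0,0) = exp(-r*dt) * [p*3.347484 + (1-p)*12.294057] = 7.903220

Answer: Price = V(0,0) = 7.9032


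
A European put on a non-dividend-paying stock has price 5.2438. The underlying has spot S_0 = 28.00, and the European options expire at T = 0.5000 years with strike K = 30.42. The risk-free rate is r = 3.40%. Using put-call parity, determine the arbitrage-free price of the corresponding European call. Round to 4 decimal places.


Put-call parity: C - P = S_0 * exp(-qT) - K * exp(-rT).
S_0 * exp(-qT) = 28.0000 * 1.00000000 = 28.00000000
K * exp(-rT) = 30.4200 * 0.98314368 = 29.90723089
C = P + S*exp(-qT) - K*exp(-rT)
C = 5.2438 + 28.00000000 - 29.90723089 = 3.3366

Answer: Call price = 3.3366


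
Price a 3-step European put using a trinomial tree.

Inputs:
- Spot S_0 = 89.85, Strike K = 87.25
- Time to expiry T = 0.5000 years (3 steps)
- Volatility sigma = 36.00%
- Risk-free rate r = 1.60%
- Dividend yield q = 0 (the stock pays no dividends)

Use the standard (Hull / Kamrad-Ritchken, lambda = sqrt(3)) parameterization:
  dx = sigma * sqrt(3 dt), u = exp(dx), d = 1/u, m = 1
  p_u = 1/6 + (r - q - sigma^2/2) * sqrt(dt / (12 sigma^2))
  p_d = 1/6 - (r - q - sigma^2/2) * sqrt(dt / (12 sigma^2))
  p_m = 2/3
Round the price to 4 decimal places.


dt = T/N = 0.166667; dx = sigma*sqrt(3*dt) = 0.254558
u = exp(dx) = 1.289892; d = 1/u = 0.775259
p_u = 0.150691, p_m = 0.666667, p_d = 0.182642
Discount per step: exp(-r*dt) = 0.997337
Stock lattice S(k, j) with j the centered position index:
  k=0: S(0,+0) = 89.8500
  k=1: S(1,-1) = 69.6570; S(1,+0) = 89.8500; S(1,+1) = 115.8968
  k=2: S(2,-2) = 54.0022; S(2,-1) = 69.6570; S(2,+0) = 89.8500; S(2,+1) = 115.8968; S(2,+2) = 149.4943
  k=3: S(3,-3) = 41.8657; S(3,-2) = 54.0022; S(3,-1) = 69.6570; S(3,+0) = 89.8500; S(3,+1) = 115.8968; S(3,+2) = 149.4943; S(3,+3) = 192.8315
Terminal payoffs V(N, j) = max(K - S_T, 0):
  V(3,-3) = 45.384325; V(3,-2) = 33.247803; V(3,-1) = 17.593002; V(3,+0) = 0.000000; V(3,+1) = 0.000000; V(3,+2) = 0.000000; V(3,+3) = 0.000000
Backward induction: V(k, j) = exp(-r*dt) * [p_u * V(k+1, j+1) + p_m * V(k+1, j) + p_d * V(k+1, j-1)]
  V(2,-2) = exp(-r*dt) * [p_u*17.593002 + p_m*33.247803 + p_d*45.384325] = 33.017236
  V(2,-1) = exp(-r*dt) * [p_u*0.000000 + p_m*17.593002 + p_d*33.247803] = 17.753708
  V(2,+0) = exp(-r*dt) * [p_u*0.000000 + p_m*0.000000 + p_d*17.593002] = 3.204665
  V(2,+1) = exp(-r*dt) * [p_u*0.000000 + p_m*0.000000 + p_d*0.000000] = 0.000000
  V(2,+2) = exp(-r*dt) * [p_u*0.000000 + p_m*0.000000 + p_d*0.000000] = 0.000000
  V(1,-1) = exp(-r*dt) * [p_u*3.204665 + p_m*17.753708 + p_d*33.017236] = 18.300190
  V(1,+0) = exp(-r*dt) * [p_u*0.000000 + p_m*3.204665 + p_d*17.753708] = 5.364692
  V(1,+1) = exp(-r*dt) * [p_u*0.000000 + p_m*0.000000 + p_d*3.204665] = 0.583748
  V(0,+0) = exp(-r*dt) * [p_u*0.583748 + p_m*5.364692 + p_d*18.300190] = 6.988151

Answer: Price = V(0,0) = 6.9882


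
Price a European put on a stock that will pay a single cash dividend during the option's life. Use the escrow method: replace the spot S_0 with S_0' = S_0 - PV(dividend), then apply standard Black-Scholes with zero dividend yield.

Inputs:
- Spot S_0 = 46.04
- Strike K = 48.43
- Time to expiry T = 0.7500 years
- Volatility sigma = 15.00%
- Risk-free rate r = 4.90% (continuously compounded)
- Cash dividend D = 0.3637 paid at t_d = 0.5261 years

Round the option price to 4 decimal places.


Answer: Price = 2.9231

Derivation:
PV(D) = D * exp(-r * t_d) = 0.3637 * 0.97455054 = 0.35444403
S_0' = S_0 - PV(D) = 46.0400 - 0.35444403 = 45.68555597
d1 = (ln(S_0'/K) + (r + sigma^2/2)*T) / (sigma*sqrt(T)) = -0.10122698
d2 = d1 - sigma*sqrt(T) = -0.23113079
exp(-rT) = 0.96391708
N(-d1) = 0.54031486; N(-d2) = 0.59139340
P = K * exp(-rT) * N(-d2) - S_0' * N(-d1) = 48.4300 * 0.96391708 * 0.59139340 - 45.68555597 * 0.54031486 = 2.9231


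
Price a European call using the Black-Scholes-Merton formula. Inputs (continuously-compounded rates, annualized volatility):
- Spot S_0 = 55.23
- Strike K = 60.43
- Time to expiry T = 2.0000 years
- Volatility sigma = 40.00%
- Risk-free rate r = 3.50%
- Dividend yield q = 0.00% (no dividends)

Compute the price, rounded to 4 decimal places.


d1 = (ln(S/K) + (r - q + 0.5*sigma^2) * T) / (sigma * sqrt(T)) = 0.24752381
d2 = d1 - sigma * sqrt(T) = -0.31816161
exp(-rT) = 0.93239382; exp(-qT) = 1.00000000
C = S_0 * exp(-qT) * N(d1) - K * exp(-rT) * N(d2)
N(d1) = 0.59774857; N(d2) = 0.37518118
C = 55.2300 * 1.00000000 * 0.59774857 - 60.4300 * 0.93239382 * 0.37518118 = 11.8742

Answer: Price = 11.8742


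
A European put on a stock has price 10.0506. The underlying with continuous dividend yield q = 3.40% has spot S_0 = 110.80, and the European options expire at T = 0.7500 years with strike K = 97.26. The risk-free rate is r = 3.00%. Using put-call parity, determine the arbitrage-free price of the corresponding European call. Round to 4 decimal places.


Put-call parity: C - P = S_0 * exp(-qT) - K * exp(-rT).
S_0 * exp(-qT) = 110.8000 * 0.97482238 = 108.01031959
K * exp(-rT) = 97.2600 * 0.97775124 = 95.09608533
C = P + S*exp(-qT) - K*exp(-rT)
C = 10.0506 + 108.01031959 - 95.09608533 = 22.9648

Answer: Call price = 22.9648


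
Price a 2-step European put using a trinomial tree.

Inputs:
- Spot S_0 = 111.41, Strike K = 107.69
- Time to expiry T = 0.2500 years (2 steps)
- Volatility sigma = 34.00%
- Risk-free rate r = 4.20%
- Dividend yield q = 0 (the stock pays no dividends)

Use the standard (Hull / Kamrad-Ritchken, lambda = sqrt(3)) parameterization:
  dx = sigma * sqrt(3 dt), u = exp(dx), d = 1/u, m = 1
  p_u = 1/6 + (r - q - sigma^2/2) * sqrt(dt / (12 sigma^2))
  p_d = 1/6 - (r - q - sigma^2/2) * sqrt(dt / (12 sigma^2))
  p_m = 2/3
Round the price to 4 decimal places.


Answer: Price = V(0,0) = 4.8897

Derivation:
dt = T/N = 0.125000; dx = sigma*sqrt(3*dt) = 0.208207
u = exp(dx) = 1.231468; d = 1/u = 0.812039
p_u = 0.161924, p_m = 0.666667, p_d = 0.171410
Discount per step: exp(-r*dt) = 0.994764
Stock lattice S(k, j) with j the centered position index:
  k=0: S(0,+0) = 111.4100
  k=1: S(1,-1) = 90.4693; S(1,+0) = 111.4100; S(1,+1) = 137.1978
  k=2: S(2,-2) = 73.4646; S(2,-1) = 90.4693; S(2,+0) = 111.4100; S(2,+1) = 137.1978; S(2,+2) = 168.9547
Terminal payoffs V(N, j) = max(K - S_T, 0):
  V(2,-2) = 34.225387; V(2,-1) = 17.220709; V(2,+0) = 0.000000; V(2,+1) = 0.000000; V(2,+2) = 0.000000
Backward induction: V(k, j) = exp(-r*dt) * [p_u * V(k+1, j+1) + p_m * V(k+1, j) + p_d * V(k+1, j-1)]
  V(1,-1) = exp(-r*dt) * [p_u*0.000000 + p_m*17.220709 + p_d*34.225387] = 17.256198
  V(1,+0) = exp(-r*dt) * [p_u*0.000000 + p_m*0.000000 + p_d*17.220709] = 2.936338
  V(1,+1) = exp(-r*dt) * [p_u*0.000000 + p_m*0.000000 + p_d*0.000000] = 0.000000
  V(0,+0) = exp(-r*dt) * [p_u*0.000000 + p_m*2.936338 + p_d*17.256198] = 4.889697


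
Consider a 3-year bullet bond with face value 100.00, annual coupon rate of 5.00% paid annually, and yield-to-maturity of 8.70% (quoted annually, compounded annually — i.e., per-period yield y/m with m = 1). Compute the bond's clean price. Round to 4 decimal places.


Coupon per period c = face * coupon_rate / m = 5.000000
Periods per year m = 1; per-period yield y/m = 0.087000
Number of cashflows N = 3
Cashflows (t years, CF_t, discount factor 1/(1+y/m)^(m*t), PV):
  t = 1.0000: CF_t = 5.000000, DF = 0.919963, PV = 4.599816
  t = 2.0000: CF_t = 5.000000, DF = 0.846332, PV = 4.231661
  t = 3.0000: CF_t = 105.000000, DF = 0.778595, PV = 81.752429
Price P = sum_t PV_t = 90.583907

Answer: Price = 90.5839


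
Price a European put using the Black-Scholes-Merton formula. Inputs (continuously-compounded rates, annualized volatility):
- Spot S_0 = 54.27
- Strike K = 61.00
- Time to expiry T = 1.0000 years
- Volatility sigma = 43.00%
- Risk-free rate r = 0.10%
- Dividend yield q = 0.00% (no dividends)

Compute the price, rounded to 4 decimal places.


d1 = (ln(S/K) + (r - q + 0.5*sigma^2) * T) / (sigma * sqrt(T)) = -0.05454018
d2 = d1 - sigma * sqrt(T) = -0.48454018
exp(-rT) = 0.99900050; exp(-qT) = 1.00000000
P = K * exp(-rT) * N(-d2) - S_0 * exp(-qT) * N(-d1)
N(-d1) = 0.52174760; N(-d2) = 0.68599872
P = 61.0000 * 0.99900050 * 0.68599872 - 54.2700 * 1.00000000 * 0.52174760 = 13.4889

Answer: Price = 13.4889


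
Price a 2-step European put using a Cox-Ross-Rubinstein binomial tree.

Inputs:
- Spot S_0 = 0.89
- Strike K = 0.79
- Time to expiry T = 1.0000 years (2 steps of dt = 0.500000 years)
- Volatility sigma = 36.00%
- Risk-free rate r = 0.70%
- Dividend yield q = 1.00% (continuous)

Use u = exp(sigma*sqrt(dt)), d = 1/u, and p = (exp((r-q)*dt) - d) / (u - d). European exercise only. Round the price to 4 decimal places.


dt = T/N = 0.500000
u = exp(sigma*sqrt(dt)) = 1.289892; d = 1/u = 0.775259
p = (exp((r-q)*dt) - d) / (u - d) = 0.433789
Discount per step: exp(-r*dt) = 0.996506
Stock lattice S(k, i) with i counting down-moves:
  k=0: S(0,0) = 0.8900
  k=1: S(1,0) = 1.1480; S(1,1) = 0.6900
  k=2: S(2,0) = 1.4808; S(2,1) = 0.8900; S(2,2) = 0.5349
Terminal payoffs V(N, i) = max(K - S_T, 0):
  V(2,0) = 0.000000; V(2,1) = 0.000000; V(2,2) = 0.255087
Backward induction: V(k, i) = exp(-r*dt) * [p * V(k+1, i) + (1-p) * V(k+1, i+1)].
  V(1,0) = exp(-r*dt) * [p*0.000000 + (1-p)*0.000000] = 0.000000
  V(1,1) = exp(-r*dt) * [p*0.000000 + (1-p)*0.255087] = 0.143928
  V(0,0) = exp(-r*dt) * [p*0.000000 + (1-p)*0.143928] = 0.081209

Answer: Price = V(0,0) = 0.0812


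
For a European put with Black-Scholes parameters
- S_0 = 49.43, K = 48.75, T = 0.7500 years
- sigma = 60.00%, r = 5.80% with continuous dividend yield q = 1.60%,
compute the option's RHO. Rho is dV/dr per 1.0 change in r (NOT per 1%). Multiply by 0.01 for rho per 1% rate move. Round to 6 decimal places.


Answer: Rho = -19.900577

Derivation:
d1 = 0.3470882207; d2 = -0.1725270216
phi(d1) = 0.3756213655; exp(-qT) = 0.9880717129; exp(-rT) = 0.9574325541
N(-d2) = 0.5684883902
Rho = -K*T*exp(-rT)*N(-d2) = -48.7500 * 0.7500 * 0.9574325541 * 0.5684883902 = -19.900577


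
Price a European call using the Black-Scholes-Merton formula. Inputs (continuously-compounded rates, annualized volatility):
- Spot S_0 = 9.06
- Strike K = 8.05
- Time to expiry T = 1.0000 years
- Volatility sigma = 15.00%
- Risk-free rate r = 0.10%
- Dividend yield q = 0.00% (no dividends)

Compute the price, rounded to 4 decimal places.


Answer: Price = 1.1732

Derivation:
d1 = (ln(S/K) + (r - q + 0.5*sigma^2) * T) / (sigma * sqrt(T)) = 0.86964686
d2 = d1 - sigma * sqrt(T) = 0.71964686
exp(-rT) = 0.99900050; exp(-qT) = 1.00000000
C = S_0 * exp(-qT) * N(d1) - K * exp(-rT) * N(d2)
N(d1) = 0.80775329; N(d2) = 0.76412877
C = 9.0600 * 1.00000000 * 0.80775329 - 8.0500 * 0.99900050 * 0.76412877 = 1.1732


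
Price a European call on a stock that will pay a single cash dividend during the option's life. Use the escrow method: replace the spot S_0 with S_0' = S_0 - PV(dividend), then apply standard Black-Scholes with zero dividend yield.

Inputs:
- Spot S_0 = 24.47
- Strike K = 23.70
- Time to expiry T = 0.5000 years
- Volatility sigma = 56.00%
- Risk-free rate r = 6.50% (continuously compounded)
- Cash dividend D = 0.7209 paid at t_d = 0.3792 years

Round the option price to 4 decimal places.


Answer: Price = 4.0920

Derivation:
PV(D) = D * exp(-r * t_d) = 0.7209 * 0.97565328 = 0.70334845
S_0' = S_0 - PV(D) = 24.4700 - 0.70334845 = 23.76665155
d1 = (ln(S_0'/K) + (r + sigma^2/2)*T) / (sigma*sqrt(T)) = 0.28715696
d2 = d1 - sigma*sqrt(T) = -0.10882284
exp(-rT) = 0.96802245
N(d1) = 0.61300393; N(d2) = 0.45667150
C = S_0' * N(d1) - K * exp(-rT) * N(d2) = 23.76665155 * 0.61300393 - 23.7000 * 0.96802245 * 0.45667150 = 4.0920


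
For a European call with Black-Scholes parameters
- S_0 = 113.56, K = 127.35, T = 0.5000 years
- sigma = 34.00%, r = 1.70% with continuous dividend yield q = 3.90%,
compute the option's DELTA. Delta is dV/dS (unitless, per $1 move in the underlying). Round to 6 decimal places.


d1 = -0.4022517091; d2 = -0.6426680147
phi(d1) = 0.3679376620; exp(-qT) = 0.9806888952; exp(-rT) = 0.9915360229
N(d1) = 0.3437493952
Delta = exp(-qT) * N(d1) = 0.9806888952 * 0.3437493952 = 0.337111

Answer: Delta = 0.337111


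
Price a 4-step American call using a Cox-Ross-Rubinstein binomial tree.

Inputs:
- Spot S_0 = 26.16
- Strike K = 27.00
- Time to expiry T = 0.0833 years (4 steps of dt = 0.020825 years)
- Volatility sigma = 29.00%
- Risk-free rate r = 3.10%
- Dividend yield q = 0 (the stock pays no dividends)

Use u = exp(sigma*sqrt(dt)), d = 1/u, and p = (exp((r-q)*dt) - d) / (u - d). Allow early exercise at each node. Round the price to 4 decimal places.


Answer: Price = V(0,0) = 0.5955

Derivation:
dt = T/N = 0.020825
u = exp(sigma*sqrt(dt)) = 1.042738; d = 1/u = 0.959014
p = (exp((r-q)*dt) - d) / (u - d) = 0.497252
Discount per step: exp(-r*dt) = 0.999355
Stock lattice S(k, i) with i counting down-moves:
  k=0: S(0,0) = 26.1600
  k=1: S(1,0) = 27.2780; S(1,1) = 25.0878
  k=2: S(2,0) = 28.4438; S(2,1) = 26.1600; S(2,2) = 24.0596
  k=3: S(3,0) = 29.6594; S(3,1) = 27.2780; S(3,2) = 25.0878; S(3,3) = 23.0735
  k=4: S(4,0) = 30.9270; S(4,1) = 28.4438; S(4,2) = 26.1600; S(4,3) = 24.0596; S(4,4) = 22.1278
Terminal payoffs V(N, i) = max(S_T - K, 0):
  V(4,0) = 3.927001; V(4,1) = 1.443810; V(4,2) = 0.000000; V(4,3) = 0.000000; V(4,4) = 0.000000
Backward induction: V(k, i) = exp(-r*dt) * [p * V(k+1, i) + (1-p) * V(k+1, i+1)]; then take max(V_cont, immediate exercise) for American.
  V(3,0) = exp(-r*dt) * [p*3.927001 + (1-p)*1.443810] = 2.676854; exercise = 2.659429; V(3,0) = max -> 2.676854
  V(3,1) = exp(-r*dt) * [p*1.443810 + (1-p)*0.000000] = 0.717475; exercise = 0.278015; V(3,1) = max -> 0.717475
  V(3,2) = exp(-r*dt) * [p*0.000000 + (1-p)*0.000000] = 0.000000; exercise = 0.000000; V(3,2) = max -> 0.000000
  V(3,3) = exp(-r*dt) * [p*0.000000 + (1-p)*0.000000] = 0.000000; exercise = 0.000000; V(3,3) = max -> 0.000000
  V(2,0) = exp(-r*dt) * [p*2.676854 + (1-p)*0.717475] = 1.690689; exercise = 1.443810; V(2,0) = max -> 1.690689
  V(2,1) = exp(-r*dt) * [p*0.717475 + (1-p)*0.000000] = 0.356536; exercise = 0.000000; V(2,1) = max -> 0.356536
  V(2,2) = exp(-r*dt) * [p*0.000000 + (1-p)*0.000000] = 0.000000; exercise = 0.000000; V(2,2) = max -> 0.000000
  V(1,0) = exp(-r*dt) * [p*1.690689 + (1-p)*0.356536] = 1.019289; exercise = 0.278015; V(1,0) = max -> 1.019289
  V(1,1) = exp(-r*dt) * [p*0.356536 + (1-p)*0.000000] = 0.177174; exercise = 0.000000; V(1,1) = max -> 0.177174
  V(0,0) = exp(-r*dt) * [p*1.019289 + (1-p)*0.177174] = 0.595533; exercise = 0.000000; V(0,0) = max -> 0.595533


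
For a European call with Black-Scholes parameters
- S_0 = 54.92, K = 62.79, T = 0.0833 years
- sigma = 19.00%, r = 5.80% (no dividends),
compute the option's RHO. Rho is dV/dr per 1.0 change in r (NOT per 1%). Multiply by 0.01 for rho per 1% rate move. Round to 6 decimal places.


d1 = -2.3265782234; d2 = -2.3814155282
phi(d1) = 0.0266378632; exp(-qT) = 1.0000000000; exp(-rT) = 0.9951802524
N(d2) = 0.0086231228
Rho = K*T*exp(-rT)*N(d2) = 62.7900 * 0.0833 * 0.9951802524 * 0.0086231228 = 0.044885

Answer: Rho = 0.044885


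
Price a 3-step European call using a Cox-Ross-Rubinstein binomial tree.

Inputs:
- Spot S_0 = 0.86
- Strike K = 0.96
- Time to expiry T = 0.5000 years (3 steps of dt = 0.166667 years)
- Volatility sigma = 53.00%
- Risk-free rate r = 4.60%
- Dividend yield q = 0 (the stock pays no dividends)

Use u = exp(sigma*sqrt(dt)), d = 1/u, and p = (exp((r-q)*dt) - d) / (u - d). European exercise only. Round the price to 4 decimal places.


Answer: Price = V(0,0) = 0.1033

Derivation:
dt = T/N = 0.166667
u = exp(sigma*sqrt(dt)) = 1.241564; d = 1/u = 0.805436
p = (exp((r-q)*dt) - d) / (u - d) = 0.463764
Discount per step: exp(-r*dt) = 0.992363
Stock lattice S(k, i) with i counting down-moves:
  k=0: S(0,0) = 0.8600
  k=1: S(1,0) = 1.0677; S(1,1) = 0.6927
  k=2: S(2,0) = 1.3257; S(2,1) = 0.8600; S(2,2) = 0.5579
  k=3: S(3,0) = 1.6459; S(3,1) = 1.0677; S(3,2) = 0.6927; S(3,3) = 0.4494
Terminal payoffs V(N, i) = max(S_T - K, 0):
  V(3,0) = 0.685907; V(3,1) = 0.107745; V(3,2) = 0.000000; V(3,3) = 0.000000
Backward induction: V(k, i) = exp(-r*dt) * [p * V(k+1, i) + (1-p) * V(k+1, i+1)].
  V(2,0) = exp(-r*dt) * [p*0.685907 + (1-p)*0.107745] = 0.373005
  V(2,1) = exp(-r*dt) * [p*0.107745 + (1-p)*0.000000] = 0.049586
  V(2,2) = exp(-r*dt) * [p*0.000000 + (1-p)*0.000000] = 0.000000
  V(1,0) = exp(-r*dt) * [p*0.373005 + (1-p)*0.049586] = 0.198052
  V(1,1) = exp(-r*dt) * [p*0.049586 + (1-p)*0.000000] = 0.022821
  V(0,0) = exp(-r*dt) * [p*0.198052 + (1-p)*0.022821] = 0.103292


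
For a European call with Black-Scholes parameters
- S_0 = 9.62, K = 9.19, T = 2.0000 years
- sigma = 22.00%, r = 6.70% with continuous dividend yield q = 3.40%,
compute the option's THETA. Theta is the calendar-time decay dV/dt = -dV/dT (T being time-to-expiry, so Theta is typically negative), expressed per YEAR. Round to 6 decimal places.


d1 = 0.5146719400; d2 = 0.2035449563
phi(d1) = 0.3494544216; exp(-qT) = 0.9342604736; exp(-rT) = 0.8745900646
Theta = -S*exp(-qT)*phi(d1)*sigma/(2*sqrt(T)) - r*K*exp(-rT)*N(d2) + q*S*exp(-qT)*N(d1)
N(d1) = 0.6966088577; N(d2) = 0.5806454445; sqrt(T) = 1.4142135624
Term 1 = -9.6200 * 0.9342604736 * 0.3494544216 * 0.2200 / (2 * 1.4142135624) = -0.2442931416
Term 2 = -0.0670 * 9.1900 * 0.8745900646 * 0.5806454445 = -0.3126841567
Term 3 = 0.0340 * 9.6200 * 0.9342604736 * 0.6966088577 = 0.2128682828
Theta = -0.2442931416 + (-0.3126841567) + (0.2128682828) = -0.344109

Answer: Theta = -0.344109


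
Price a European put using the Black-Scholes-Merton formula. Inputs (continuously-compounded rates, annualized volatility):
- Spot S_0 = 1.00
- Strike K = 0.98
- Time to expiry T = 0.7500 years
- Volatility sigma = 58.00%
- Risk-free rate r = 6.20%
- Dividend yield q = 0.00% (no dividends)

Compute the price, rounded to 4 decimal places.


Answer: Price = 0.1613

Derivation:
d1 = (ln(S/K) + (r - q + 0.5*sigma^2) * T) / (sigma * sqrt(T)) = 0.38394332
d2 = d1 - sigma * sqrt(T) = -0.11835142
exp(-rT) = 0.95456456; exp(-qT) = 1.00000000
P = K * exp(-rT) * N(-d2) - S_0 * exp(-qT) * N(-d1)
N(-d1) = 0.35051023; N(-d2) = 0.54710539
P = 0.9800 * 0.95456456 * 0.54710539 - 1.0000 * 1.00000000 * 0.35051023 = 0.1613
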